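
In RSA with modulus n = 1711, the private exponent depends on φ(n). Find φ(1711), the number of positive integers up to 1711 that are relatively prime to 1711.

1624

Factor: 1711 = 29 · 59.
φ(1711) = (29−1) · (59−1) = 28 · 58 = 1624.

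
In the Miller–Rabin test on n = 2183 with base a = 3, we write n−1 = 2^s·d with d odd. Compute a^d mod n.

2183 − 1 = 2182 = 2^1 · 1091, so d = 1091.
3^1 ≡ 3 (mod 2183)
3^2 ≡ 3^2 = 9 ≡ 9 (mod 2183)
3^4 ≡ 9^2 = 81 ≡ 81 (mod 2183)
3^8 ≡ 81^2 = 6561 ≡ 12 (mod 2183)
3^16 ≡ 12^2 = 144 ≡ 144 (mod 2183)
3^32 ≡ 144^2 = 20736 ≡ 1089 (mod 2183)
3^64 ≡ 1089^2 = 1185921 ≡ 552 (mod 2183)
3^128 ≡ 552^2 = 304704 ≡ 1267 (mod 2183)
3^256 ≡ 1267^2 = 1605289 ≡ 784 (mod 2183)
3^512 ≡ 784^2 = 614656 ≡ 1233 (mod 2183)
3^1024 ≡ 1233^2 = 1520289 ≡ 921 (mod 2183)
1091 = 1024 + 64 + 2 + 1 in binary powers of 2.
So 3^1091 ≡ 921 · 552 · 9 · 3 ≡ 2063 (mod 2183).
Squaring chain: 2063; never reaches −1, so base 3 is a Miller–Rabin witness that 2183 is composite.

2063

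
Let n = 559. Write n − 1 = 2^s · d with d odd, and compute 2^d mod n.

559 − 1 = 558 = 2^1 · 279, so d = 279.
2^1 ≡ 2 (mod 559)
2^2 ≡ 2^2 = 4 ≡ 4 (mod 559)
2^4 ≡ 4^2 = 16 ≡ 16 (mod 559)
2^8 ≡ 16^2 = 256 ≡ 256 (mod 559)
2^16 ≡ 256^2 = 65536 ≡ 133 (mod 559)
2^32 ≡ 133^2 = 17689 ≡ 360 (mod 559)
2^64 ≡ 360^2 = 129600 ≡ 471 (mod 559)
2^128 ≡ 471^2 = 221841 ≡ 477 (mod 559)
2^256 ≡ 477^2 = 227529 ≡ 16 (mod 559)
279 = 256 + 16 + 4 + 2 + 1 in binary powers of 2.
So 2^279 ≡ 16 · 133 · 16 · 4 · 2 ≡ 151 (mod 559).
Squaring chain: 151; never reaches −1, so base 2 is a Miller–Rabin witness that 559 is composite.

151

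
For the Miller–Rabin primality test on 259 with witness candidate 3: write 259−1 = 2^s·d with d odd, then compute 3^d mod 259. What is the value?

259 − 1 = 258 = 2^1 · 129, so d = 129.
3^1 ≡ 3 (mod 259)
3^2 ≡ 3^2 = 9 ≡ 9 (mod 259)
3^4 ≡ 9^2 = 81 ≡ 81 (mod 259)
3^8 ≡ 81^2 = 6561 ≡ 86 (mod 259)
3^16 ≡ 86^2 = 7396 ≡ 144 (mod 259)
3^32 ≡ 144^2 = 20736 ≡ 16 (mod 259)
3^64 ≡ 16^2 = 256 ≡ 256 (mod 259)
3^128 ≡ 256^2 = 65536 ≡ 9 (mod 259)
129 = 128 + 1 in binary powers of 2.
So 3^129 ≡ 9 · 3 ≡ 27 (mod 259).
Squaring chain: 27; never reaches −1, so base 3 is a Miller–Rabin witness that 259 is composite.

27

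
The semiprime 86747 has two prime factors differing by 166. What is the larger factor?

Since p = q + 166, we have 86747 = q(q + 166), so q² + 166q − 86747 = 0.
Discriminant: 166² + 4·86747 = 27556 + 346988 = 374544; √374544 = 612.
q = (−166 + 612)/2 = 223, and p = q + 166 = 389.
Check: 223 · 389 = 86747.

389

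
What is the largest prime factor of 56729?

71

56729 = 17 · 3337
3337 = 47 · 71
71 is prime.
So 56729 = 17 · 47 · 71; the largest prime factor is 71.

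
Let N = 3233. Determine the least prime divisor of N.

3233 is odd.
Digit sum 11, not divisible by 3.
Ends in 3: not divisible by 5.
7: 3233 = 7·461 + 6
11: 3233 = 11·293 + 10
13: 3233 = 13·248 + 9
17: 3233 = 17·190 + 3
19: 3233 = 19·170 + 3
23: 3233 = 23·140 + 13
29: 3233 = 29·111 + 14
31: 3233 = 31·104 + 9
37: 3233 = 37·87 + 14
41: 3233 = 41·78 + 35
43: 3233 = 43·75 + 8
47: 3233 = 47·68 + 37
53: 3233 = 53·61

53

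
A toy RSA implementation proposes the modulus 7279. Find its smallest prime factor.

29

7279 is odd.
Digit sum 25, not divisible by 3.
Ends in 9: not divisible by 5.
7: 7279 = 7·1039 + 6
11: 7279 = 11·661 + 8
13: 7279 = 13·559 + 12
17: 7279 = 17·428 + 3
19: 7279 = 19·383 + 2
23: 7279 = 23·316 + 11
29: 7279 = 29·251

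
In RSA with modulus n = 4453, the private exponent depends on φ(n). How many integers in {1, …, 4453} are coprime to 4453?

4320

Factor: 4453 = 61 · 73.
φ(4453) = (61−1) · (73−1) = 60 · 72 = 4320.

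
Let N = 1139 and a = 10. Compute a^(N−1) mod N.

508

10^1 ≡ 10 (mod 1139)
10^2 ≡ 10^2 = 100 ≡ 100 (mod 1139)
10^4 ≡ 100^2 = 10000 ≡ 888 (mod 1139)
10^8 ≡ 888^2 = 788544 ≡ 356 (mod 1139)
10^16 ≡ 356^2 = 126736 ≡ 307 (mod 1139)
10^32 ≡ 307^2 = 94249 ≡ 851 (mod 1139)
10^64 ≡ 851^2 = 724201 ≡ 936 (mod 1139)
10^128 ≡ 936^2 = 876096 ≡ 205 (mod 1139)
10^256 ≡ 205^2 = 42025 ≡ 1021 (mod 1139)
10^512 ≡ 1021^2 = 1042441 ≡ 256 (mod 1139)
10^1024 ≡ 256^2 = 65536 ≡ 613 (mod 1139)
1138 = 1024 + 64 + 32 + 16 + 2 in binary powers of 2.
So 10^1138 ≡ 613 · 936 · 851 · 307 · 100 ≡ 508 (mod 1139).
Since 508 ≠ 1, base 10 is a Fermat witness: 1139 is composite.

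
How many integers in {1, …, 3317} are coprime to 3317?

Factor: 3317 = 31 · 107.
φ(3317) = (31−1) · (107−1) = 30 · 106 = 3180.

3180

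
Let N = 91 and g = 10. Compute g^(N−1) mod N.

10^1 ≡ 10 (mod 91)
10^2 ≡ 10^2 = 100 ≡ 9 (mod 91)
10^4 ≡ 9^2 = 81 ≡ 81 (mod 91)
10^8 ≡ 81^2 = 6561 ≡ 9 (mod 91)
10^16 ≡ 9^2 = 81 ≡ 81 (mod 91)
10^32 ≡ 81^2 = 6561 ≡ 9 (mod 91)
10^64 ≡ 9^2 = 81 ≡ 81 (mod 91)
90 = 64 + 16 + 8 + 2 in binary powers of 2.
So 10^90 ≡ 81 · 81 · 9 · 9 ≡ 1 (mod 91).
Since the result is 1, base 10 gives no evidence that 91 is composite.

1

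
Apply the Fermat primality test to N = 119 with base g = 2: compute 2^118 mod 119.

2^1 ≡ 2 (mod 119)
2^2 ≡ 2^2 = 4 ≡ 4 (mod 119)
2^4 ≡ 4^2 = 16 ≡ 16 (mod 119)
2^8 ≡ 16^2 = 256 ≡ 18 (mod 119)
2^16 ≡ 18^2 = 324 ≡ 86 (mod 119)
2^32 ≡ 86^2 = 7396 ≡ 18 (mod 119)
2^64 ≡ 18^2 = 324 ≡ 86 (mod 119)
118 = 64 + 32 + 16 + 4 + 2 in binary powers of 2.
So 2^118 ≡ 86 · 18 · 86 · 16 · 4 ≡ 30 (mod 119).
Since 30 ≠ 1, base 2 is a Fermat witness: 119 is composite.

30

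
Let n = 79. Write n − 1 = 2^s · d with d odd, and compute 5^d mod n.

1

79 − 1 = 78 = 2^1 · 39, so d = 39.
5^1 ≡ 5 (mod 79)
5^2 ≡ 5^2 = 25 ≡ 25 (mod 79)
5^4 ≡ 25^2 = 625 ≡ 72 (mod 79)
5^8 ≡ 72^2 = 5184 ≡ 49 (mod 79)
5^16 ≡ 49^2 = 2401 ≡ 31 (mod 79)
5^32 ≡ 31^2 = 961 ≡ 13 (mod 79)
39 = 32 + 4 + 2 + 1 in binary powers of 2.
So 5^39 ≡ 13 · 72 · 25 · 5 ≡ 1 (mod 79).
Since 5^d ≡ 1 (mod 79), base 5 does not prove 79 composite.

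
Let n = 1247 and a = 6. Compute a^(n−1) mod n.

6^1 ≡ 6 (mod 1247)
6^2 ≡ 6^2 = 36 ≡ 36 (mod 1247)
6^4 ≡ 36^2 = 1296 ≡ 49 (mod 1247)
6^8 ≡ 49^2 = 2401 ≡ 1154 (mod 1247)
6^16 ≡ 1154^2 = 1331716 ≡ 1167 (mod 1247)
6^32 ≡ 1167^2 = 1361889 ≡ 165 (mod 1247)
6^64 ≡ 165^2 = 27225 ≡ 1038 (mod 1247)
6^128 ≡ 1038^2 = 1077444 ≡ 36 (mod 1247)
6^256 ≡ 36^2 = 1296 ≡ 49 (mod 1247)
6^512 ≡ 49^2 = 2401 ≡ 1154 (mod 1247)
6^1024 ≡ 1154^2 = 1331716 ≡ 1167 (mod 1247)
1246 = 1024 + 128 + 64 + 16 + 8 + 4 + 2 in binary powers of 2.
So 6^1246 ≡ 1167 · 36 · 1038 · 1167 · 1154 · 49 · 36 ≡ 436 (mod 1247).
Since 436 ≠ 1, base 6 is a Fermat witness: 1247 is composite.

436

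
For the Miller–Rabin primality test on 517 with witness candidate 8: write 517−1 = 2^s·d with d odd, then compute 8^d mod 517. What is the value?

238

517 − 1 = 516 = 2^2 · 129, so d = 129.
8^1 ≡ 8 (mod 517)
8^2 ≡ 8^2 = 64 ≡ 64 (mod 517)
8^4 ≡ 64^2 = 4096 ≡ 477 (mod 517)
8^8 ≡ 477^2 = 227529 ≡ 49 (mod 517)
8^16 ≡ 49^2 = 2401 ≡ 333 (mod 517)
8^32 ≡ 333^2 = 110889 ≡ 251 (mod 517)
8^64 ≡ 251^2 = 63001 ≡ 444 (mod 517)
8^128 ≡ 444^2 = 197136 ≡ 159 (mod 517)
129 = 128 + 1 in binary powers of 2.
So 8^129 ≡ 159 · 8 ≡ 238 (mod 517).
Squaring chain: 238 → 291; never reaches −1, so base 8 is a Miller–Rabin witness that 517 is composite.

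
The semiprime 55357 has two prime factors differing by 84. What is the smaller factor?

Since p = q + 84, we have 55357 = q(q + 84), so q² + 84q − 55357 = 0.
Discriminant: 84² + 4·55357 = 7056 + 221428 = 228484; √228484 = 478.
q = (−84 + 478)/2 = 197, and p = q + 84 = 281.
Check: 197 · 281 = 55357.

197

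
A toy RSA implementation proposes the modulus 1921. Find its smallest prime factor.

17

1921 is odd.
Digit sum 13, not divisible by 3.
Ends in 1: not divisible by 5.
7: 1921 = 7·274 + 3
11: 1921 = 11·174 + 7
13: 1921 = 13·147 + 10
17: 1921 = 17·113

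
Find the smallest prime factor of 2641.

19

2641 is odd.
Digit sum 13, not divisible by 3.
Ends in 1: not divisible by 5.
7: 2641 = 7·377 + 2
11: 2641 = 11·240 + 1
13: 2641 = 13·203 + 2
17: 2641 = 17·155 + 6
19: 2641 = 19·139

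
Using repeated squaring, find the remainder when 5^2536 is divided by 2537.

1975

5^1 ≡ 5 (mod 2537)
5^2 ≡ 5^2 = 25 ≡ 25 (mod 2537)
5^4 ≡ 25^2 = 625 ≡ 625 (mod 2537)
5^8 ≡ 625^2 = 390625 ≡ 2464 (mod 2537)
5^16 ≡ 2464^2 = 6071296 ≡ 255 (mod 2537)
5^32 ≡ 255^2 = 65025 ≡ 1600 (mod 2537)
5^64 ≡ 1600^2 = 2560000 ≡ 167 (mod 2537)
5^128 ≡ 167^2 = 27889 ≡ 2519 (mod 2537)
5^256 ≡ 2519^2 = 6345361 ≡ 324 (mod 2537)
5^512 ≡ 324^2 = 104976 ≡ 959 (mod 2537)
5^1024 ≡ 959^2 = 919681 ≡ 1287 (mod 2537)
5^2048 ≡ 1287^2 = 1656369 ≡ 2245 (mod 2537)
2536 = 2048 + 256 + 128 + 64 + 32 + 8 in binary powers of 2.
So 5^2536 ≡ 2245 · 324 · 2519 · 167 · 1600 · 2464 ≡ 1975 (mod 2537).
Since 1975 ≠ 1, base 5 is a Fermat witness: 2537 is composite.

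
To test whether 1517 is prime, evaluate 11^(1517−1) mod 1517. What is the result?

11^1 ≡ 11 (mod 1517)
11^2 ≡ 11^2 = 121 ≡ 121 (mod 1517)
11^4 ≡ 121^2 = 14641 ≡ 988 (mod 1517)
11^8 ≡ 988^2 = 976144 ≡ 713 (mod 1517)
11^16 ≡ 713^2 = 508369 ≡ 174 (mod 1517)
11^32 ≡ 174^2 = 30276 ≡ 1453 (mod 1517)
11^64 ≡ 1453^2 = 2111209 ≡ 1062 (mod 1517)
11^128 ≡ 1062^2 = 1127844 ≡ 713 (mod 1517)
11^256 ≡ 713^2 = 508369 ≡ 174 (mod 1517)
11^512 ≡ 174^2 = 30276 ≡ 1453 (mod 1517)
11^1024 ≡ 1453^2 = 2111209 ≡ 1062 (mod 1517)
1516 = 1024 + 256 + 128 + 64 + 32 + 8 + 4 in binary powers of 2.
So 11^1516 ≡ 1062 · 174 · 713 · 1062 · 1453 · 713 · 988 ≡ 359 (mod 1517).
Since 359 ≠ 1, base 11 is a Fermat witness: 1517 is composite.

359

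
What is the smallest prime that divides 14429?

47

14429 is odd.
Digit sum 20, not divisible by 3.
Ends in 9: not divisible by 5.
7: 14429 = 7·2061 + 2
11: 14429 = 11·1311 + 8
13: 14429 = 13·1109 + 12
17: 14429 = 17·848 + 13
19: 14429 = 19·759 + 8
23: 14429 = 23·627 + 8
29: 14429 = 29·497 + 16
31: 14429 = 31·465 + 14
37: 14429 = 37·389 + 36
41: 14429 = 41·351 + 38
43: 14429 = 43·335 + 24
47: 14429 = 47·307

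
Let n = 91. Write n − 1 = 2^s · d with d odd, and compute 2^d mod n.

91 − 1 = 90 = 2^1 · 45, so d = 45.
2^1 ≡ 2 (mod 91)
2^2 ≡ 2^2 = 4 ≡ 4 (mod 91)
2^4 ≡ 4^2 = 16 ≡ 16 (mod 91)
2^8 ≡ 16^2 = 256 ≡ 74 (mod 91)
2^16 ≡ 74^2 = 5476 ≡ 16 (mod 91)
2^32 ≡ 16^2 = 256 ≡ 74 (mod 91)
45 = 32 + 8 + 4 + 1 in binary powers of 2.
So 2^45 ≡ 74 · 74 · 16 · 2 ≡ 57 (mod 91).
Squaring chain: 57; never reaches −1, so base 2 is a Miller–Rabin witness that 91 is composite.

57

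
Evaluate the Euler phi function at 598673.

576288

Factor: 598673 = 59 · 73 · 139.
φ(598673) = (59−1) · (73−1) · (139−1) = 58 · 72 · 138 = 576288.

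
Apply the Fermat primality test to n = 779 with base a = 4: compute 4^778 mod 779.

4^1 ≡ 4 (mod 779)
4^2 ≡ 4^2 = 16 ≡ 16 (mod 779)
4^4 ≡ 16^2 = 256 ≡ 256 (mod 779)
4^8 ≡ 256^2 = 65536 ≡ 100 (mod 779)
4^16 ≡ 100^2 = 10000 ≡ 652 (mod 779)
4^32 ≡ 652^2 = 425104 ≡ 549 (mod 779)
4^64 ≡ 549^2 = 301401 ≡ 707 (mod 779)
4^128 ≡ 707^2 = 499849 ≡ 510 (mod 779)
4^256 ≡ 510^2 = 260100 ≡ 693 (mod 779)
4^512 ≡ 693^2 = 480249 ≡ 385 (mod 779)
778 = 512 + 256 + 8 + 2 in binary powers of 2.
So 4^778 ≡ 385 · 693 · 100 · 16 ≡ 674 (mod 779).
Since 674 ≠ 1, base 4 is a Fermat witness: 779 is composite.

674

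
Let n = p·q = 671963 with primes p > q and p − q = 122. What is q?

Since p = q + 122, we have 671963 = q(q + 122), so q² + 122q − 671963 = 0.
Discriminant: 122² + 4·671963 = 14884 + 2687852 = 2702736; √2702736 = 1644.
q = (−122 + 1644)/2 = 761, and p = q + 122 = 883.
Check: 761 · 883 = 671963.

761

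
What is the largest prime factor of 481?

37

481 = 13 · 37
37 is prime.
So 481 = 13 · 37; the largest prime factor is 37.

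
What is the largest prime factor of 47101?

67

47101 = 19 · 2479
2479 = 37 · 67
67 is prime.
So 47101 = 19 · 37 · 67; the largest prime factor is 67.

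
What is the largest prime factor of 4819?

4819 = 61 · 79
79 is prime.
So 4819 = 61 · 79; the largest prime factor is 79.

79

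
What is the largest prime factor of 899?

31

899 = 29 · 31
31 is prime.
So 899 = 29 · 31; the largest prime factor is 31.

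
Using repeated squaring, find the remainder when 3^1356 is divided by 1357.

487

3^1 ≡ 3 (mod 1357)
3^2 ≡ 3^2 = 9 ≡ 9 (mod 1357)
3^4 ≡ 9^2 = 81 ≡ 81 (mod 1357)
3^8 ≡ 81^2 = 6561 ≡ 1133 (mod 1357)
3^16 ≡ 1133^2 = 1283689 ≡ 1324 (mod 1357)
3^32 ≡ 1324^2 = 1752976 ≡ 1089 (mod 1357)
3^64 ≡ 1089^2 = 1185921 ≡ 1260 (mod 1357)
3^128 ≡ 1260^2 = 1587600 ≡ 1267 (mod 1357)
3^256 ≡ 1267^2 = 1605289 ≡ 1315 (mod 1357)
3^512 ≡ 1315^2 = 1729225 ≡ 407 (mod 1357)
3^1024 ≡ 407^2 = 165649 ≡ 95 (mod 1357)
1356 = 1024 + 256 + 64 + 8 + 4 in binary powers of 2.
So 3^1356 ≡ 95 · 1315 · 1260 · 1133 · 81 ≡ 487 (mod 1357).
Since 487 ≠ 1, base 3 is a Fermat witness: 1357 is composite.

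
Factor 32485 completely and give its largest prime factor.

32485 = 5 · 6497
6497 = 73 · 89
89 is prime.
So 32485 = 5 · 73 · 89; the largest prime factor is 89.

89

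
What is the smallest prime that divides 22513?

22513 is odd.
Digit sum 13, not divisible by 3.
Ends in 3: not divisible by 5.
7: 22513 = 7·3216 + 1
11: 22513 = 11·2046 + 7
13: 22513 = 13·1731 + 10
17: 22513 = 17·1324 + 5
19: 22513 = 19·1184 + 17
23: 22513 = 23·978 + 19
29: 22513 = 29·776 + 9
31: 22513 = 31·726 + 7
37: 22513 = 37·608 + 17
41: 22513 = 41·549 + 4
43: 22513 = 43·523 + 24
47: 22513 = 47·479

47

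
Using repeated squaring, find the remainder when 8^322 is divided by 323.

8^1 ≡ 8 (mod 323)
8^2 ≡ 8^2 = 64 ≡ 64 (mod 323)
8^4 ≡ 64^2 = 4096 ≡ 220 (mod 323)
8^8 ≡ 220^2 = 48400 ≡ 273 (mod 323)
8^16 ≡ 273^2 = 74529 ≡ 239 (mod 323)
8^32 ≡ 239^2 = 57121 ≡ 273 (mod 323)
8^64 ≡ 273^2 = 74529 ≡ 239 (mod 323)
8^128 ≡ 239^2 = 57121 ≡ 273 (mod 323)
8^256 ≡ 273^2 = 74529 ≡ 239 (mod 323)
322 = 256 + 64 + 2 in binary powers of 2.
So 8^322 ≡ 239 · 239 · 64 ≡ 30 (mod 323).
Since 30 ≠ 1, base 8 is a Fermat witness: 323 is composite.

30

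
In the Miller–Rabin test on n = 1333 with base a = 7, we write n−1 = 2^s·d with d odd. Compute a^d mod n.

1333 − 1 = 1332 = 2^2 · 333, so d = 333.
7^1 ≡ 7 (mod 1333)
7^2 ≡ 7^2 = 49 ≡ 49 (mod 1333)
7^4 ≡ 49^2 = 2401 ≡ 1068 (mod 1333)
7^8 ≡ 1068^2 = 1140624 ≡ 909 (mod 1333)
7^16 ≡ 909^2 = 826281 ≡ 1154 (mod 1333)
7^32 ≡ 1154^2 = 1331716 ≡ 49 (mod 1333)
7^64 ≡ 49^2 = 2401 ≡ 1068 (mod 1333)
7^128 ≡ 1068^2 = 1140624 ≡ 909 (mod 1333)
7^256 ≡ 909^2 = 826281 ≡ 1154 (mod 1333)
333 = 256 + 64 + 8 + 4 + 1 in binary powers of 2.
So 7^333 ≡ 1154 · 1068 · 909 · 1068 · 7 ≡ 343 (mod 1333).
Squaring chain: 343 → 345; never reaches −1, so base 7 is a Miller–Rabin witness that 1333 is composite.

343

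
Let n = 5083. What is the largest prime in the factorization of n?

5083 = 13 · 391
391 = 17 · 23
23 is prime.
So 5083 = 13 · 17 · 23; the largest prime factor is 23.

23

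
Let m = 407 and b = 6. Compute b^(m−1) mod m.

258

6^1 ≡ 6 (mod 407)
6^2 ≡ 6^2 = 36 ≡ 36 (mod 407)
6^4 ≡ 36^2 = 1296 ≡ 75 (mod 407)
6^8 ≡ 75^2 = 5625 ≡ 334 (mod 407)
6^16 ≡ 334^2 = 111556 ≡ 38 (mod 407)
6^32 ≡ 38^2 = 1444 ≡ 223 (mod 407)
6^64 ≡ 223^2 = 49729 ≡ 75 (mod 407)
6^128 ≡ 75^2 = 5625 ≡ 334 (mod 407)
6^256 ≡ 334^2 = 111556 ≡ 38 (mod 407)
406 = 256 + 128 + 16 + 4 + 2 in binary powers of 2.
So 6^406 ≡ 38 · 334 · 38 · 75 · 36 ≡ 258 (mod 407).
Since 258 ≠ 1, base 6 is a Fermat witness: 407 is composite.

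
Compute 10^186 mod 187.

10^1 ≡ 10 (mod 187)
10^2 ≡ 10^2 = 100 ≡ 100 (mod 187)
10^4 ≡ 100^2 = 10000 ≡ 89 (mod 187)
10^8 ≡ 89^2 = 7921 ≡ 67 (mod 187)
10^16 ≡ 67^2 = 4489 ≡ 1 (mod 187)
10^32 ≡ 1^2 = 1 ≡ 1 (mod 187)
10^64 ≡ 1^2 = 1 ≡ 1 (mod 187)
10^128 ≡ 1^2 = 1 ≡ 1 (mod 187)
186 = 128 + 32 + 16 + 8 + 2 in binary powers of 2.
So 10^186 ≡ 1 · 1 · 1 · 67 · 100 ≡ 155 (mod 187).
Since 155 ≠ 1, base 10 is a Fermat witness: 187 is composite.

155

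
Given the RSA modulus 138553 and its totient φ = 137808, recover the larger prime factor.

φ(n) = (p−1)(q−1) = n − (p+q) + 1, so p + q = 138553 − 137808 + 1 = 746.
p and q are the roots of t² − 746t + 138553 = 0.
Discriminant: 746² − 4·138553 = 556516 − 554212 = 2304; √2304 = 48.
q = (746 − 48)/2 = 349, p = (746 + 48)/2 = 397.
Check: 349 · 397 = 138553.

397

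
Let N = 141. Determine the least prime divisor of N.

3

141 is odd.
Digit sum 6, divisible by 3.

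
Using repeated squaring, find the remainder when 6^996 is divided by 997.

6^1 ≡ 6 (mod 997)
6^2 ≡ 6^2 = 36 ≡ 36 (mod 997)
6^4 ≡ 36^2 = 1296 ≡ 299 (mod 997)
6^8 ≡ 299^2 = 89401 ≡ 668 (mod 997)
6^16 ≡ 668^2 = 446224 ≡ 565 (mod 997)
6^32 ≡ 565^2 = 319225 ≡ 185 (mod 997)
6^64 ≡ 185^2 = 34225 ≡ 327 (mod 997)
6^128 ≡ 327^2 = 106929 ≡ 250 (mod 997)
6^256 ≡ 250^2 = 62500 ≡ 686 (mod 997)
6^512 ≡ 686^2 = 470596 ≡ 12 (mod 997)
996 = 512 + 256 + 128 + 64 + 32 + 4 in binary powers of 2.
So 6^996 ≡ 12 · 686 · 250 · 327 · 185 · 299 ≡ 1 (mod 997).
Since the result is 1, base 6 gives no evidence that 997 is composite.

1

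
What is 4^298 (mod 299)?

165

4^1 ≡ 4 (mod 299)
4^2 ≡ 4^2 = 16 ≡ 16 (mod 299)
4^4 ≡ 16^2 = 256 ≡ 256 (mod 299)
4^8 ≡ 256^2 = 65536 ≡ 55 (mod 299)
4^16 ≡ 55^2 = 3025 ≡ 35 (mod 299)
4^32 ≡ 35^2 = 1225 ≡ 29 (mod 299)
4^64 ≡ 29^2 = 841 ≡ 243 (mod 299)
4^128 ≡ 243^2 = 59049 ≡ 146 (mod 299)
4^256 ≡ 146^2 = 21316 ≡ 87 (mod 299)
298 = 256 + 32 + 8 + 2 in binary powers of 2.
So 4^298 ≡ 87 · 29 · 55 · 16 ≡ 165 (mod 299).
Since 165 ≠ 1, base 4 is a Fermat witness: 299 is composite.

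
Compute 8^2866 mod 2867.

332

8^1 ≡ 8 (mod 2867)
8^2 ≡ 8^2 = 64 ≡ 64 (mod 2867)
8^4 ≡ 64^2 = 4096 ≡ 1229 (mod 2867)
8^8 ≡ 1229^2 = 1510441 ≡ 2399 (mod 2867)
8^16 ≡ 2399^2 = 5755201 ≡ 1132 (mod 2867)
8^32 ≡ 1132^2 = 1281424 ≡ 2742 (mod 2867)
8^64 ≡ 2742^2 = 7518564 ≡ 1290 (mod 2867)
8^128 ≡ 1290^2 = 1664100 ≡ 1240 (mod 2867)
8^256 ≡ 1240^2 = 1537600 ≡ 888 (mod 2867)
8^512 ≡ 888^2 = 788544 ≡ 119 (mod 2867)
8^1024 ≡ 119^2 = 14161 ≡ 2693 (mod 2867)
8^2048 ≡ 2693^2 = 7252249 ≡ 1606 (mod 2867)
2866 = 2048 + 512 + 256 + 32 + 16 + 2 in binary powers of 2.
So 8^2866 ≡ 1606 · 119 · 888 · 2742 · 1132 · 64 ≡ 332 (mod 2867).
Since 332 ≠ 1, base 8 is a Fermat witness: 2867 is composite.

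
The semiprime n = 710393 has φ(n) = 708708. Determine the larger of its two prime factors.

φ(n) = (p−1)(q−1) = n − (p+q) + 1, so p + q = 710393 − 708708 + 1 = 1686.
p and q are the roots of t² − 1686t + 710393 = 0.
Discriminant: 1686² − 4·710393 = 2842596 − 2841572 = 1024; √1024 = 32.
q = (1686 − 32)/2 = 827, p = (1686 + 32)/2 = 859.
Check: 827 · 859 = 710393.

859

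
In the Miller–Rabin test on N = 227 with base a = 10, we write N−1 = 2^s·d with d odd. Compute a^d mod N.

227 − 1 = 226 = 2^1 · 113, so d = 113.
10^1 ≡ 10 (mod 227)
10^2 ≡ 10^2 = 100 ≡ 100 (mod 227)
10^4 ≡ 100^2 = 10000 ≡ 12 (mod 227)
10^8 ≡ 12^2 = 144 ≡ 144 (mod 227)
10^16 ≡ 144^2 = 20736 ≡ 79 (mod 227)
10^32 ≡ 79^2 = 6241 ≡ 112 (mod 227)
10^64 ≡ 112^2 = 12544 ≡ 59 (mod 227)
113 = 64 + 32 + 16 + 1 in binary powers of 2.
So 10^113 ≡ 59 · 112 · 79 · 10 ≡ 1 (mod 227).
Since 10^d ≡ 1 (mod 227), base 10 does not prove 227 composite.

1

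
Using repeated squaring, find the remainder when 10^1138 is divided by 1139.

10^1 ≡ 10 (mod 1139)
10^2 ≡ 10^2 = 100 ≡ 100 (mod 1139)
10^4 ≡ 100^2 = 10000 ≡ 888 (mod 1139)
10^8 ≡ 888^2 = 788544 ≡ 356 (mod 1139)
10^16 ≡ 356^2 = 126736 ≡ 307 (mod 1139)
10^32 ≡ 307^2 = 94249 ≡ 851 (mod 1139)
10^64 ≡ 851^2 = 724201 ≡ 936 (mod 1139)
10^128 ≡ 936^2 = 876096 ≡ 205 (mod 1139)
10^256 ≡ 205^2 = 42025 ≡ 1021 (mod 1139)
10^512 ≡ 1021^2 = 1042441 ≡ 256 (mod 1139)
10^1024 ≡ 256^2 = 65536 ≡ 613 (mod 1139)
1138 = 1024 + 64 + 32 + 16 + 2 in binary powers of 2.
So 10^1138 ≡ 613 · 936 · 851 · 307 · 100 ≡ 508 (mod 1139).
Since 508 ≠ 1, base 10 is a Fermat witness: 1139 is composite.

508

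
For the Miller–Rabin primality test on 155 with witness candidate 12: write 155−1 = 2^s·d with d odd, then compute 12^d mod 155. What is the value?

42

155 − 1 = 154 = 2^1 · 77, so d = 77.
12^1 ≡ 12 (mod 155)
12^2 ≡ 12^2 = 144 ≡ 144 (mod 155)
12^4 ≡ 144^2 = 20736 ≡ 121 (mod 155)
12^8 ≡ 121^2 = 14641 ≡ 71 (mod 155)
12^16 ≡ 71^2 = 5041 ≡ 81 (mod 155)
12^32 ≡ 81^2 = 6561 ≡ 51 (mod 155)
12^64 ≡ 51^2 = 2601 ≡ 121 (mod 155)
77 = 64 + 8 + 4 + 1 in binary powers of 2.
So 12^77 ≡ 121 · 71 · 121 · 12 ≡ 42 (mod 155).
Squaring chain: 42; never reaches −1, so base 12 is a Miller–Rabin witness that 155 is composite.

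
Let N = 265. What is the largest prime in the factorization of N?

53

265 = 5 · 53
53 is prime.
So 265 = 5 · 53; the largest prime factor is 53.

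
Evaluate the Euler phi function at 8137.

7956

Factor: 8137 = 79 · 103.
φ(8137) = (79−1) · (103−1) = 78 · 102 = 7956.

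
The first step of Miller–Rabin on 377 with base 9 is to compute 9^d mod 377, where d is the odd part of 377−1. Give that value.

237

377 − 1 = 376 = 2^3 · 47, so d = 47.
9^1 ≡ 9 (mod 377)
9^2 ≡ 9^2 = 81 ≡ 81 (mod 377)
9^4 ≡ 81^2 = 6561 ≡ 152 (mod 377)
9^8 ≡ 152^2 = 23104 ≡ 107 (mod 377)
9^16 ≡ 107^2 = 11449 ≡ 139 (mod 377)
9^32 ≡ 139^2 = 19321 ≡ 94 (mod 377)
47 = 32 + 8 + 4 + 2 + 1 in binary powers of 2.
So 9^47 ≡ 94 · 107 · 152 · 81 · 9 ≡ 237 (mod 377).
Squaring chain: 237 → 373 → 16; never reaches −1, so base 9 is a Miller–Rabin witness that 377 is composite.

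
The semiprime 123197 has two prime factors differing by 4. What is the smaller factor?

349

Since p = q + 4, we have 123197 = q(q + 4), so q² + 4q − 123197 = 0.
Discriminant: 4² + 4·123197 = 16 + 492788 = 492804; √492804 = 702.
q = (−4 + 702)/2 = 349, and p = q + 4 = 353.
Check: 349 · 353 = 123197.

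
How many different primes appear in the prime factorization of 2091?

3

2091 = 3 · 697
697 = 17 · 41
2091 = 3 · 17 · 41, which has 3 distinct prime factors.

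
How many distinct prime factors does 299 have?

2

299 = 13 · 23
299 = 13 · 23, which has 2 distinct prime factors.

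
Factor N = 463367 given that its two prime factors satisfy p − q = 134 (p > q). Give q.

617

Since p = q + 134, we have 463367 = q(q + 134), so q² + 134q − 463367 = 0.
Discriminant: 134² + 4·463367 = 17956 + 1853468 = 1871424; √1871424 = 1368.
q = (−134 + 1368)/2 = 617, and p = q + 134 = 751.
Check: 617 · 751 = 463367.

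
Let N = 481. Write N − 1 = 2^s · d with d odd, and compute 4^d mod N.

233

481 − 1 = 480 = 2^5 · 15, so d = 15.
4^1 ≡ 4 (mod 481)
4^2 ≡ 4^2 = 16 ≡ 16 (mod 481)
4^4 ≡ 16^2 = 256 ≡ 256 (mod 481)
4^8 ≡ 256^2 = 65536 ≡ 120 (mod 481)
15 = 8 + 4 + 2 + 1 in binary powers of 2.
So 4^15 ≡ 120 · 256 · 16 · 4 ≡ 233 (mod 481).
Squaring chain: 233 → 417 → 248 → 417 → 248; never reaches −1, so base 4 is a Miller–Rabin witness that 481 is composite.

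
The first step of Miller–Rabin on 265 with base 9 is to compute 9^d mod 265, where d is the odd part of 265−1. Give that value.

249

265 − 1 = 264 = 2^3 · 33, so d = 33.
9^1 ≡ 9 (mod 265)
9^2 ≡ 9^2 = 81 ≡ 81 (mod 265)
9^4 ≡ 81^2 = 6561 ≡ 201 (mod 265)
9^8 ≡ 201^2 = 40401 ≡ 121 (mod 265)
9^16 ≡ 121^2 = 14641 ≡ 66 (mod 265)
9^32 ≡ 66^2 = 4356 ≡ 116 (mod 265)
33 = 32 + 1 in binary powers of 2.
So 9^33 ≡ 116 · 9 ≡ 249 (mod 265).
Squaring chain: 249 → 256 → 81; never reaches −1, so base 9 is a Miller–Rabin witness that 265 is composite.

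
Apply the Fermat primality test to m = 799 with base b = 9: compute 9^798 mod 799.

225

9^1 ≡ 9 (mod 799)
9^2 ≡ 9^2 = 81 ≡ 81 (mod 799)
9^4 ≡ 81^2 = 6561 ≡ 169 (mod 799)
9^8 ≡ 169^2 = 28561 ≡ 596 (mod 799)
9^16 ≡ 596^2 = 355216 ≡ 460 (mod 799)
9^32 ≡ 460^2 = 211600 ≡ 664 (mod 799)
9^64 ≡ 664^2 = 440896 ≡ 647 (mod 799)
9^128 ≡ 647^2 = 418609 ≡ 732 (mod 799)
9^256 ≡ 732^2 = 535824 ≡ 494 (mod 799)
9^512 ≡ 494^2 = 244036 ≡ 341 (mod 799)
798 = 512 + 256 + 16 + 8 + 4 + 2 in binary powers of 2.
So 9^798 ≡ 341 · 494 · 460 · 596 · 169 · 81 ≡ 225 (mod 799).
Since 225 ≠ 1, base 9 is a Fermat witness: 799 is composite.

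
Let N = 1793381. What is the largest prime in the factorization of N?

83

1793381 = 17 · 105493
105493 = 31 · 3403
3403 = 41 · 83
83 is prime.
So 1793381 = 17 · 31 · 41 · 83; the largest prime factor is 83.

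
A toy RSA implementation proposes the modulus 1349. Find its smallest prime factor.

1349 is odd.
Digit sum 17, not divisible by 3.
Ends in 9: not divisible by 5.
7: 1349 = 7·192 + 5
11: 1349 = 11·122 + 7
13: 1349 = 13·103 + 10
17: 1349 = 17·79 + 6
19: 1349 = 19·71

19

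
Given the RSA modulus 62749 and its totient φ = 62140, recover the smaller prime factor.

131

φ(n) = (p−1)(q−1) = n − (p+q) + 1, so p + q = 62749 − 62140 + 1 = 610.
p and q are the roots of t² − 610t + 62749 = 0.
Discriminant: 610² − 4·62749 = 372100 − 250996 = 121104; √121104 = 348.
q = (610 − 348)/2 = 131, p = (610 + 348)/2 = 479.
Check: 131 · 479 = 62749.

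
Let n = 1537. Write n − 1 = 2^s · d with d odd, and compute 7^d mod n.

1537 − 1 = 1536 = 2^9 · 3, so d = 3.
7^1 ≡ 7 (mod 1537)
7^2 ≡ 7^2 = 49 ≡ 49 (mod 1537)
3 = 2 + 1 in binary powers of 2.
So 7^3 ≡ 49 · 7 ≡ 343 (mod 1537).
Squaring chain: 343 → 837 → 1234 → 1126 → 1388 → 683 → 778 → 1243 → 364; never reaches −1, so base 7 is a Miller–Rabin witness that 1537 is composite.

343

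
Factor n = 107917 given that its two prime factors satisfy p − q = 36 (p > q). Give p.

347

Since p = q + 36, we have 107917 = q(q + 36), so q² + 36q − 107917 = 0.
Discriminant: 36² + 4·107917 = 1296 + 431668 = 432964; √432964 = 658.
q = (−36 + 658)/2 = 311, and p = q + 36 = 347.
Check: 311 · 347 = 107917.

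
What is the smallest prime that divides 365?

365 is odd.
Digit sum 14, not divisible by 3.
Ends in 5: divisible by 5.

5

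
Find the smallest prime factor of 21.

3

21 is odd.
Digit sum 3, divisible by 3.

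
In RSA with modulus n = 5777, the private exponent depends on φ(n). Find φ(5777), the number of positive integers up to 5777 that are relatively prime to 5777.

5616

Factor: 5777 = 53 · 109.
φ(5777) = (53−1) · (109−1) = 52 · 108 = 5616.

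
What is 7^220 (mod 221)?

217

7^1 ≡ 7 (mod 221)
7^2 ≡ 7^2 = 49 ≡ 49 (mod 221)
7^4 ≡ 49^2 = 2401 ≡ 191 (mod 221)
7^8 ≡ 191^2 = 36481 ≡ 16 (mod 221)
7^16 ≡ 16^2 = 256 ≡ 35 (mod 221)
7^32 ≡ 35^2 = 1225 ≡ 120 (mod 221)
7^64 ≡ 120^2 = 14400 ≡ 35 (mod 221)
7^128 ≡ 35^2 = 1225 ≡ 120 (mod 221)
220 = 128 + 64 + 16 + 8 + 4 in binary powers of 2.
So 7^220 ≡ 120 · 35 · 35 · 16 · 191 ≡ 217 (mod 221).
Since 217 ≠ 1, base 7 is a Fermat witness: 221 is composite.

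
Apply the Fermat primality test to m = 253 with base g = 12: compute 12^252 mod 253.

12^1 ≡ 12 (mod 253)
12^2 ≡ 12^2 = 144 ≡ 144 (mod 253)
12^4 ≡ 144^2 = 20736 ≡ 243 (mod 253)
12^8 ≡ 243^2 = 59049 ≡ 100 (mod 253)
12^16 ≡ 100^2 = 10000 ≡ 133 (mod 253)
12^32 ≡ 133^2 = 17689 ≡ 232 (mod 253)
12^64 ≡ 232^2 = 53824 ≡ 188 (mod 253)
12^128 ≡ 188^2 = 35344 ≡ 177 (mod 253)
252 = 128 + 64 + 32 + 16 + 8 + 4 in binary powers of 2.
So 12^252 ≡ 177 · 188 · 232 · 133 · 100 · 243 ≡ 232 (mod 253).
Since 232 ≠ 1, base 12 is a Fermat witness: 253 is composite.

232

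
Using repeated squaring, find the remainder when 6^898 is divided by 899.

6^1 ≡ 6 (mod 899)
6^2 ≡ 6^2 = 36 ≡ 36 (mod 899)
6^4 ≡ 36^2 = 1296 ≡ 397 (mod 899)
6^8 ≡ 397^2 = 157609 ≡ 284 (mod 899)
6^16 ≡ 284^2 = 80656 ≡ 645 (mod 899)
6^32 ≡ 645^2 = 416025 ≡ 687 (mod 899)
6^64 ≡ 687^2 = 471969 ≡ 893 (mod 899)
6^128 ≡ 893^2 = 797449 ≡ 36 (mod 899)
6^256 ≡ 36^2 = 1296 ≡ 397 (mod 899)
6^512 ≡ 397^2 = 157609 ≡ 284 (mod 899)
898 = 512 + 256 + 128 + 2 in binary powers of 2.
So 6^898 ≡ 284 · 397 · 36 · 36 ≡ 645 (mod 899).
Since 645 ≠ 1, base 6 is a Fermat witness: 899 is composite.

645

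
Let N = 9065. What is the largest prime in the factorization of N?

37

9065 = 5 · 1813
1813 = 7 · 259
259 = 7 · 37
37 is prime.
So 9065 = 5 · 7^2 · 37; the largest prime factor is 37.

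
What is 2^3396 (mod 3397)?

2^1 ≡ 2 (mod 3397)
2^2 ≡ 2^2 = 4 ≡ 4 (mod 3397)
2^4 ≡ 4^2 = 16 ≡ 16 (mod 3397)
2^8 ≡ 16^2 = 256 ≡ 256 (mod 3397)
2^16 ≡ 256^2 = 65536 ≡ 993 (mod 3397)
2^32 ≡ 993^2 = 986049 ≡ 919 (mod 3397)
2^64 ≡ 919^2 = 844561 ≡ 2105 (mod 3397)
2^128 ≡ 2105^2 = 4431025 ≡ 1337 (mod 3397)
2^256 ≡ 1337^2 = 1787569 ≡ 747 (mod 3397)
2^512 ≡ 747^2 = 558009 ≡ 901 (mod 3397)
2^1024 ≡ 901^2 = 811801 ≡ 3315 (mod 3397)
2^2048 ≡ 3315^2 = 10989225 ≡ 3327 (mod 3397)
3396 = 2048 + 1024 + 256 + 64 + 4 in binary powers of 2.
So 2^3396 ≡ 3327 · 3315 · 747 · 2105 · 16 ≡ 2062 (mod 3397).
Since 2062 ≠ 1, base 2 is a Fermat witness: 3397 is composite.

2062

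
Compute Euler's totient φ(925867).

Factor: 925867 = 89 · 101 · 103.
φ(925867) = (89−1) · (101−1) · (103−1) = 88 · 100 · 102 = 897600.

897600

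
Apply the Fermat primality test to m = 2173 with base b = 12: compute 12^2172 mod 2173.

12^1 ≡ 12 (mod 2173)
12^2 ≡ 12^2 = 144 ≡ 144 (mod 2173)
12^4 ≡ 144^2 = 20736 ≡ 1179 (mod 2173)
12^8 ≡ 1179^2 = 1390041 ≡ 1494 (mod 2173)
12^16 ≡ 1494^2 = 2232036 ≡ 365 (mod 2173)
12^32 ≡ 365^2 = 133225 ≡ 672 (mod 2173)
12^64 ≡ 672^2 = 451584 ≡ 1773 (mod 2173)
12^128 ≡ 1773^2 = 3143529 ≡ 1371 (mod 2173)
12^256 ≡ 1371^2 = 1879641 ≡ 2169 (mod 2173)
12^512 ≡ 2169^2 = 4704561 ≡ 16 (mod 2173)
12^1024 ≡ 16^2 = 256 ≡ 256 (mod 2173)
12^2048 ≡ 256^2 = 65536 ≡ 346 (mod 2173)
2172 = 2048 + 64 + 32 + 16 + 8 + 4 in binary powers of 2.
So 12^2172 ≡ 346 · 1773 · 672 · 365 · 1494 · 1179 ≡ 148 (mod 2173).
Since 148 ≠ 1, base 12 is a Fermat witness: 2173 is composite.

148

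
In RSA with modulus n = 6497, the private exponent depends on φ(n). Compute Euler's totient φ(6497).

Factor: 6497 = 73 · 89.
φ(6497) = (73−1) · (89−1) = 72 · 88 = 6336.

6336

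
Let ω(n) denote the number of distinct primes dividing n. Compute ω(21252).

5

21252 = 2^2 · 5313
5313 = 3 · 1771
1771 = 7 · 253
253 = 11 · 23
21252 = 2^2 · 3 · 7 · 11 · 23, which has 5 distinct prime factors.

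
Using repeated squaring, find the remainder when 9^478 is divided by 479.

9^1 ≡ 9 (mod 479)
9^2 ≡ 9^2 = 81 ≡ 81 (mod 479)
9^4 ≡ 81^2 = 6561 ≡ 334 (mod 479)
9^8 ≡ 334^2 = 111556 ≡ 428 (mod 479)
9^16 ≡ 428^2 = 183184 ≡ 206 (mod 479)
9^32 ≡ 206^2 = 42436 ≡ 284 (mod 479)
9^64 ≡ 284^2 = 80656 ≡ 184 (mod 479)
9^128 ≡ 184^2 = 33856 ≡ 326 (mod 479)
9^256 ≡ 326^2 = 106276 ≡ 417 (mod 479)
478 = 256 + 128 + 64 + 16 + 8 + 4 + 2 in binary powers of 2.
So 9^478 ≡ 417 · 326 · 184 · 206 · 428 · 334 · 81 ≡ 1 (mod 479).
Since the result is 1, base 9 gives no evidence that 479 is composite.

1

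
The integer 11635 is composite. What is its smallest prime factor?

5

11635 is odd.
Digit sum 16, not divisible by 3.
Ends in 5: divisible by 5.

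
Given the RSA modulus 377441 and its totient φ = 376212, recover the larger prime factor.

643

φ(n) = (p−1)(q−1) = n − (p+q) + 1, so p + q = 377441 − 376212 + 1 = 1230.
p and q are the roots of t² − 1230t + 377441 = 0.
Discriminant: 1230² − 4·377441 = 1512900 − 1509764 = 3136; √3136 = 56.
q = (1230 − 56)/2 = 587, p = (1230 + 56)/2 = 643.
Check: 587 · 643 = 377441.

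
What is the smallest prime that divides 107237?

107237 is odd.
Digit sum 20, not divisible by 3.
Ends in 7: not divisible by 5.
7: 107237 = 7·15319 + 4
11: 107237 = 11·9748 + 9
13: 107237 = 13·8249

13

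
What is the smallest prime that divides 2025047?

2025047 is odd.
Digit sum 20, not divisible by 3.
Ends in 7: not divisible by 5.
7: 2025047 = 7·289292 + 3
11: 2025047 = 11·184095 + 2
13: 2025047 = 13·155772 + 11
17: 2025047 = 17·119120 + 7
19: 2025047 = 19·106581 + 8
23: 2025047 = 23·88045 + 12
29: 2025047 = 29·69829 + 6
31: 2025047 = 31·65324 + 3
37: 2025047 = 37·54731

37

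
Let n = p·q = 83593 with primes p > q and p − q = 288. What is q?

Since p = q + 288, we have 83593 = q(q + 288), so q² + 288q − 83593 = 0.
Discriminant: 288² + 4·83593 = 82944 + 334372 = 417316; √417316 = 646.
q = (−288 + 646)/2 = 179, and p = q + 288 = 467.
Check: 179 · 467 = 83593.

179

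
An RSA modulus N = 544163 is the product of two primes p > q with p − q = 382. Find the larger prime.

953

Since p = q + 382, we have 544163 = q(q + 382), so q² + 382q − 544163 = 0.
Discriminant: 382² + 4·544163 = 145924 + 2176652 = 2322576; √2322576 = 1524.
q = (−382 + 1524)/2 = 571, and p = q + 382 = 953.
Check: 571 · 953 = 544163.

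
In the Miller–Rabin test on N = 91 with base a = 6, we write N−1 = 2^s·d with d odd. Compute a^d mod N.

91 − 1 = 90 = 2^1 · 45, so d = 45.
6^1 ≡ 6 (mod 91)
6^2 ≡ 6^2 = 36 ≡ 36 (mod 91)
6^4 ≡ 36^2 = 1296 ≡ 22 (mod 91)
6^8 ≡ 22^2 = 484 ≡ 29 (mod 91)
6^16 ≡ 29^2 = 841 ≡ 22 (mod 91)
6^32 ≡ 22^2 = 484 ≡ 29 (mod 91)
45 = 32 + 8 + 4 + 1 in binary powers of 2.
So 6^45 ≡ 29 · 29 · 22 · 6 ≡ 83 (mod 91).
Squaring chain: 83; never reaches −1, so base 6 is a Miller–Rabin witness that 91 is composite.

83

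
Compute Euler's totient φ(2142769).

2088576

Factor: 2142769 = 73 · 149 · 197.
φ(2142769) = (73−1) · (149−1) · (197−1) = 72 · 148 · 196 = 2088576.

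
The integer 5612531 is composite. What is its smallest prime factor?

41

5612531 is odd.
Digit sum 23, not divisible by 3.
Ends in 1: not divisible by 5.
7: 5612531 = 7·801790 + 1
11: 5612531 = 11·510230 + 1
13: 5612531 = 13·431733 + 2
17: 5612531 = 17·330148 + 15
19: 5612531 = 19·295396 + 7
23: 5612531 = 23·244023 + 2
29: 5612531 = 29·193535 + 16
31: 5612531 = 31·181049 + 12
37: 5612531 = 37·151690 + 1
41: 5612531 = 41·136891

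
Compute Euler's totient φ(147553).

Factor: 147553 = 7 · 107 · 197.
φ(147553) = (7−1) · (107−1) · (197−1) = 6 · 106 · 196 = 124656.

124656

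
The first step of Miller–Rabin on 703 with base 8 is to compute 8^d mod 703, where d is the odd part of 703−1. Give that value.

512

703 − 1 = 702 = 2^1 · 351, so d = 351.
8^1 ≡ 8 (mod 703)
8^2 ≡ 8^2 = 64 ≡ 64 (mod 703)
8^4 ≡ 64^2 = 4096 ≡ 581 (mod 703)
8^8 ≡ 581^2 = 337561 ≡ 121 (mod 703)
8^16 ≡ 121^2 = 14641 ≡ 581 (mod 703)
8^32 ≡ 581^2 = 337561 ≡ 121 (mod 703)
8^64 ≡ 121^2 = 14641 ≡ 581 (mod 703)
8^128 ≡ 581^2 = 337561 ≡ 121 (mod 703)
8^256 ≡ 121^2 = 14641 ≡ 581 (mod 703)
351 = 256 + 64 + 16 + 8 + 4 + 2 + 1 in binary powers of 2.
So 8^351 ≡ 581 · 581 · 581 · 121 · 581 · 64 · 8 ≡ 512 (mod 703).
Squaring chain: 512; never reaches −1, so base 8 is a Miller–Rabin witness that 703 is composite.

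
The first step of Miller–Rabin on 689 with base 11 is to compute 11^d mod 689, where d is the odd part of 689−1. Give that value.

93

689 − 1 = 688 = 2^4 · 43, so d = 43.
11^1 ≡ 11 (mod 689)
11^2 ≡ 11^2 = 121 ≡ 121 (mod 689)
11^4 ≡ 121^2 = 14641 ≡ 172 (mod 689)
11^8 ≡ 172^2 = 29584 ≡ 646 (mod 689)
11^16 ≡ 646^2 = 417316 ≡ 471 (mod 689)
11^32 ≡ 471^2 = 221841 ≡ 672 (mod 689)
43 = 32 + 8 + 2 + 1 in binary powers of 2.
So 11^43 ≡ 672 · 646 · 121 · 11 ≡ 93 (mod 689).
Squaring chain: 93 → 381 → 471 → 672; never reaches −1, so base 11 is a Miller–Rabin witness that 689 is composite.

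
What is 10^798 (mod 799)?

212

10^1 ≡ 10 (mod 799)
10^2 ≡ 10^2 = 100 ≡ 100 (mod 799)
10^4 ≡ 100^2 = 10000 ≡ 412 (mod 799)
10^8 ≡ 412^2 = 169744 ≡ 356 (mod 799)
10^16 ≡ 356^2 = 126736 ≡ 494 (mod 799)
10^32 ≡ 494^2 = 244036 ≡ 341 (mod 799)
10^64 ≡ 341^2 = 116281 ≡ 426 (mod 799)
10^128 ≡ 426^2 = 181476 ≡ 103 (mod 799)
10^256 ≡ 103^2 = 10609 ≡ 222 (mod 799)
10^512 ≡ 222^2 = 49284 ≡ 545 (mod 799)
798 = 512 + 256 + 16 + 8 + 4 + 2 in binary powers of 2.
So 10^798 ≡ 545 · 222 · 494 · 356 · 412 · 100 ≡ 212 (mod 799).
Since 212 ≠ 1, base 10 is a Fermat witness: 799 is composite.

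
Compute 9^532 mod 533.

165

9^1 ≡ 9 (mod 533)
9^2 ≡ 9^2 = 81 ≡ 81 (mod 533)
9^4 ≡ 81^2 = 6561 ≡ 165 (mod 533)
9^8 ≡ 165^2 = 27225 ≡ 42 (mod 533)
9^16 ≡ 42^2 = 1764 ≡ 165 (mod 533)
9^32 ≡ 165^2 = 27225 ≡ 42 (mod 533)
9^64 ≡ 42^2 = 1764 ≡ 165 (mod 533)
9^128 ≡ 165^2 = 27225 ≡ 42 (mod 533)
9^256 ≡ 42^2 = 1764 ≡ 165 (mod 533)
9^512 ≡ 165^2 = 27225 ≡ 42 (mod 533)
532 = 512 + 16 + 4 in binary powers of 2.
So 9^532 ≡ 42 · 165 · 165 ≡ 165 (mod 533).
Since 165 ≠ 1, base 9 is a Fermat witness: 533 is composite.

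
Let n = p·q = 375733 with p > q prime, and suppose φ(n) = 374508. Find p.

619

φ(n) = (p−1)(q−1) = n − (p+q) + 1, so p + q = 375733 − 374508 + 1 = 1226.
p and q are the roots of t² − 1226t + 375733 = 0.
Discriminant: 1226² − 4·375733 = 1503076 − 1502932 = 144; √144 = 12.
q = (1226 − 12)/2 = 607, p = (1226 + 12)/2 = 619.
Check: 607 · 619 = 375733.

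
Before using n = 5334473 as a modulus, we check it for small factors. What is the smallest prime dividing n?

67

5334473 is odd.
Digit sum 29, not divisible by 3.
Ends in 3: not divisible by 5.
7: 5334473 = 7·762067 + 4
11: 5334473 = 11·484952 + 1
13: 5334473 = 13·410344 + 1
17: 5334473 = 17·313792 + 9
19: 5334473 = 19·280761 + 14
23: 5334473 = 23·231933 + 14
29: 5334473 = 29·183947 + 10
31: 5334473 = 31·172079 + 24
37: 5334473 = 37·144174 + 35
41: 5334473 = 41·130109 + 4
43: 5334473 = 43·124057 + 22
47: 5334473 = 47·113499 + 20
53: 5334473 = 53·100650 + 23
59: 5334473 = 59·90414 + 47
61: 5334473 = 61·87450 + 23
67: 5334473 = 67·79619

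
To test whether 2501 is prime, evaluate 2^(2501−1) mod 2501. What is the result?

1477

2^1 ≡ 2 (mod 2501)
2^2 ≡ 2^2 = 4 ≡ 4 (mod 2501)
2^4 ≡ 4^2 = 16 ≡ 16 (mod 2501)
2^8 ≡ 16^2 = 256 ≡ 256 (mod 2501)
2^16 ≡ 256^2 = 65536 ≡ 510 (mod 2501)
2^32 ≡ 510^2 = 260100 ≡ 2497 (mod 2501)
2^64 ≡ 2497^2 = 6235009 ≡ 16 (mod 2501)
2^128 ≡ 16^2 = 256 ≡ 256 (mod 2501)
2^256 ≡ 256^2 = 65536 ≡ 510 (mod 2501)
2^512 ≡ 510^2 = 260100 ≡ 2497 (mod 2501)
2^1024 ≡ 2497^2 = 6235009 ≡ 16 (mod 2501)
2^2048 ≡ 16^2 = 256 ≡ 256 (mod 2501)
2500 = 2048 + 256 + 128 + 64 + 4 in binary powers of 2.
So 2^2500 ≡ 256 · 510 · 256 · 16 · 16 ≡ 1477 (mod 2501).
Since 1477 ≠ 1, base 2 is a Fermat witness: 2501 is composite.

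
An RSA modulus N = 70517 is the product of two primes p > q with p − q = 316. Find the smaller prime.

151

Since p = q + 316, we have 70517 = q(q + 316), so q² + 316q − 70517 = 0.
Discriminant: 316² + 4·70517 = 99856 + 282068 = 381924; √381924 = 618.
q = (−316 + 618)/2 = 151, and p = q + 316 = 467.
Check: 151 · 467 = 70517.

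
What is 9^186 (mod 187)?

64

9^1 ≡ 9 (mod 187)
9^2 ≡ 9^2 = 81 ≡ 81 (mod 187)
9^4 ≡ 81^2 = 6561 ≡ 16 (mod 187)
9^8 ≡ 16^2 = 256 ≡ 69 (mod 187)
9^16 ≡ 69^2 = 4761 ≡ 86 (mod 187)
9^32 ≡ 86^2 = 7396 ≡ 103 (mod 187)
9^64 ≡ 103^2 = 10609 ≡ 137 (mod 187)
9^128 ≡ 137^2 = 18769 ≡ 69 (mod 187)
186 = 128 + 32 + 16 + 8 + 2 in binary powers of 2.
So 9^186 ≡ 69 · 103 · 86 · 69 · 81 ≡ 64 (mod 187).
Since 64 ≠ 1, base 9 is a Fermat witness: 187 is composite.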